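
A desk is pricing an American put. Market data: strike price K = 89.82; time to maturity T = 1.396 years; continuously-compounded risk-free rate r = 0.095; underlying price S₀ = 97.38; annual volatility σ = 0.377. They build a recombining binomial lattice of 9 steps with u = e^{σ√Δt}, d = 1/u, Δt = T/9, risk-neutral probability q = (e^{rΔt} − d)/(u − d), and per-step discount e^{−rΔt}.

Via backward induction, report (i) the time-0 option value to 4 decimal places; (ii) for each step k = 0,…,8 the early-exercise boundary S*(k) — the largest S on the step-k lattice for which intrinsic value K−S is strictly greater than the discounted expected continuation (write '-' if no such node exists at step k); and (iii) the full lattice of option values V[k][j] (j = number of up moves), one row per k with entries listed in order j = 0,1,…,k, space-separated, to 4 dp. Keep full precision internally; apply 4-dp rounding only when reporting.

price = 9.0706
boundary = - - - 62.3763 53.7696 62.3763 53.7696 62.3763 72.3608
tree:
9.0706
13.5017 5.1226
19.5508 8.1444 2.3995
27.4437 12.6167 4.1303 0.8242
36.0504 18.9515 6.9624 1.5588 0.1499
43.4696 27.4437 11.4305 2.9181 0.3123 0.0000
49.8651 36.0504 18.1318 5.3935 0.6504 0.0000 0.0000
55.3781 43.4696 27.4437 9.8081 1.3546 0.0000 0.0000 0.0000
60.1305 49.8651 36.0504 17.4592 2.8215 0.0000 0.0000 0.0000 0.0000
64.2271 55.3781 43.4696 27.4437 5.8766 0.0000 0.0000 0.0000 0.0000 0.0000

Δt=0.15511  u=1.16007  d=0.86202  q=0.51275  discount=0.98537
step 9 (expiry): payoffs max(K−S,0) = 64.2271 55.3781 43.4696 27.4437 5.8766 0.0000 0.0000 0.0000 0.0000 0.0000
step 8: (k=8,j=0): S=29.6895, (K−S)⁺=60.1305, hold=58.8166 ⇒ V=60.1305 exercise | (k=8,j=1): S=39.9549, (K−S)⁺=49.8651, hold=48.5513 ⇒ V=49.8651 exercise | (k=8,j=2): S=53.7696, (K−S)⁺=36.0504, hold=34.7366 ⇒ V=36.0504 exercise | (k=8,j=3): S=72.3608, (K−S)⁺=17.4592, hold=16.1454 ⇒ V=17.4592 exercise | (k=8,j=4): S=97.3800, (K−S)⁺=0.0000, hold=2.8215 ⇒ V=2.8215 continue | (k=8,j=5): S=131.0498, (K−S)⁺=0.0000, hold=0.0000 ⇒ V=0.0000 continue | (k=8,j=6): S=176.3611, (K−S)⁺=0.0000, hold=0.0000 ⇒ V=0.0000 continue | (k=8,j=7): S=237.3392, (K−S)⁺=0.0000, hold=0.0000 ⇒ V=0.0000 continue | (k=8,j=8): S=319.4008, (K−S)⁺=0.0000, hold=0.0000 ⇒ V=0.0000 continue  boundary S*=72.3608
step 7: (k=7,j=0): S=34.4419, (K−S)⁺=55.3781, hold=54.0643 ⇒ V=55.3781 exercise | (k=7,j=1): S=46.3504, (K−S)⁺=43.4696, hold=42.1558 ⇒ V=43.4696 exercise | (k=7,j=2): S=62.3763, (K−S)⁺=27.4437, hold=26.1298 ⇒ V=27.4437 exercise | (k=7,j=3): S=83.9434, (K−S)⁺=5.8766, hold=9.8081 ⇒ V=9.8081 continue | (k=7,j=4): S=112.9674, (K−S)⁺=0.0000, hold=1.3546 ⇒ V=1.3546 continue | (k=7,j=5): S=152.0266, (K−S)⁺=0.0000, hold=0.0000 ⇒ V=0.0000 continue | (k=7,j=6): S=204.5908, (K−S)⁺=0.0000, hold=0.0000 ⇒ V=0.0000 continue | (k=7,j=7): S=275.3295, (K−S)⁺=0.0000, hold=0.0000 ⇒ V=0.0000 continue  boundary S*=62.3763
step 6: (k=6,j=0): S=39.9549, (K−S)⁺=49.8651, hold=48.5513 ⇒ V=49.8651 exercise | (k=6,j=1): S=53.7696, (K−S)⁺=36.0504, hold=34.7366 ⇒ V=36.0504 exercise | (k=6,j=2): S=72.3608, (K−S)⁺=17.4592, hold=18.1318 ⇒ V=18.1318 continue | (k=6,j=3): S=97.3800, (K−S)⁺=0.0000, hold=5.3935 ⇒ V=5.3935 continue | (k=6,j=4): S=131.0498, (K−S)⁺=0.0000, hold=0.6504 ⇒ V=0.6504 continue | (k=6,j=5): S=176.3611, (K−S)⁺=0.0000, hold=0.0000 ⇒ V=0.0000 continue | (k=6,j=6): S=237.3392, (K−S)⁺=0.0000, hold=0.0000 ⇒ V=0.0000 continue  boundary S*=53.7696
step 5: (k=5,j=0): S=46.3504, (K−S)⁺=43.4696, hold=42.1558 ⇒ V=43.4696 exercise | (k=5,j=1): S=62.3763, (K−S)⁺=27.4437, hold=26.4696 ⇒ V=27.4437 exercise | (k=5,j=2): S=83.9434, (K−S)⁺=5.8766, hold=11.4305 ⇒ V=11.4305 continue | (k=5,j=3): S=112.9674, (K−S)⁺=0.0000, hold=2.9181 ⇒ V=2.9181 continue | (k=5,j=4): S=152.0266, (K−S)⁺=0.0000, hold=0.3123 ⇒ V=0.3123 continue | (k=5,j=5): S=204.5908, (K−S)⁺=0.0000, hold=0.0000 ⇒ V=0.0000 continue  boundary S*=62.3763
step 4: (k=4,j=0): S=53.7696, (K−S)⁺=36.0504, hold=34.7366 ⇒ V=36.0504 exercise | (k=4,j=1): S=72.3608, (K−S)⁺=17.4592, hold=18.9515 ⇒ V=18.9515 continue | (k=4,j=2): S=97.3800, (K−S)⁺=0.0000, hold=6.9624 ⇒ V=6.9624 continue | (k=4,j=3): S=131.0498, (K−S)⁺=0.0000, hold=1.5588 ⇒ V=1.5588 continue | (k=4,j=4): S=176.3611, (K−S)⁺=0.0000, hold=0.1499 ⇒ V=0.1499 continue  boundary S*=53.7696
step 3: (k=3,j=0): S=62.3763, (K−S)⁺=27.4437, hold=26.8838 ⇒ V=27.4437 exercise | (k=3,j=1): S=83.9434, (K−S)⁺=5.8766, hold=12.6167 ⇒ V=12.6167 continue | (k=3,j=2): S=112.9674, (K−S)⁺=0.0000, hold=4.1303 ⇒ V=4.1303 continue | (k=3,j=3): S=152.0266, (K−S)⁺=0.0000, hold=0.8242 ⇒ V=0.8242 continue  boundary S*=62.3763
step 2: (k=2,j=0): S=72.3608, (K−S)⁺=17.4592, hold=19.5508 ⇒ V=19.5508 continue | (k=2,j=1): S=97.3800, (K−S)⁺=0.0000, hold=8.1444 ⇒ V=8.1444 continue | (k=2,j=2): S=131.0498, (K−S)⁺=0.0000, hold=2.3995 ⇒ V=2.3995 continue  boundary S*=-
step 1: (k=1,j=0): S=83.9434, (K−S)⁺=5.8766, hold=13.5017 ⇒ V=13.5017 continue | (k=1,j=1): S=112.9674, (K−S)⁺=0.0000, hold=5.1226 ⇒ V=5.1226 continue  boundary S*=-
step 0: (k=0,j=0): S=97.3800, (K−S)⁺=0.0000, hold=9.0706 ⇒ V=9.0706 continue  boundary S*=-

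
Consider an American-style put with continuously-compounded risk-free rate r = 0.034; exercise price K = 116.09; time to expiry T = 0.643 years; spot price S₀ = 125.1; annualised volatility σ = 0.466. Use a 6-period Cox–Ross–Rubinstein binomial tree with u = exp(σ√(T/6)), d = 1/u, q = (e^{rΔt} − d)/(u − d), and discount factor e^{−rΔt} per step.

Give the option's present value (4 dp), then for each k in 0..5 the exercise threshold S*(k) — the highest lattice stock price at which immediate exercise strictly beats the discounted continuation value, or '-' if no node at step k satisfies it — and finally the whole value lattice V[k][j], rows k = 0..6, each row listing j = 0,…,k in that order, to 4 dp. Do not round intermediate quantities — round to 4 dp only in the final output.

price = 12.9238
boundary = - - - - 67.9593 79.1591
tree:
12.9238
19.0726 6.1961
27.2005 10.1946 1.8040
37.1634 16.3476 3.4411 0.0000
48.1307 25.2721 6.5642 0.0000 0.0000
57.7460 36.9309 12.5215 0.0000 0.0000 0.0000
66.0008 48.1307 23.8853 0.0000 0.0000 0.0000 0.0000

Δt=0.10717  u=1.16480  d=0.85851  q=0.47385  discount=0.99636
step 6 (expiry): payoffs max(K−S,0) = 66.0008 48.1307 23.8853 0.0000 0.0000 0.0000 0.0000
step 5: (k=5,j=0): S=58.3440, (K−S)⁺=57.7460, hold=57.3237 ⇒ V=57.7460 exercise | (k=5,j=1): S=79.1591, (K−S)⁺=36.9309, hold=36.5087 ⇒ V=36.9309 exercise | (k=5,j=2): S=107.4002, (K−S)⁺=8.6898, hold=12.5215 ⇒ V=12.5215 continue | (k=5,j=3): S=145.7168, (K−S)⁺=0.0000, hold=0.0000 ⇒ V=0.0000 continue | (k=5,j=4): S=197.7033, (K−S)⁺=0.0000, hold=0.0000 ⇒ V=0.0000 continue | (k=5,j=5): S=268.2367, (K−S)⁺=0.0000, hold=0.0000 ⇒ V=0.0000 continue  boundary S*=79.1591
step 4: (k=4,j=0): S=67.9593, (K−S)⁺=48.1307, hold=47.7085 ⇒ V=48.1307 exercise | (k=4,j=1): S=92.2047, (K−S)⁺=23.8853, hold=25.2721 ⇒ V=25.2721 continue | (k=4,j=2): S=125.1000, (K−S)⁺=0.0000, hold=6.5642 ⇒ V=6.5642 continue | (k=4,j=3): S=169.7312, (K−S)⁺=0.0000, hold=0.0000 ⇒ V=0.0000 continue | (k=4,j=4): S=230.2852, (K−S)⁺=0.0000, hold=0.0000 ⇒ V=0.0000 continue  boundary S*=67.9593
step 3: (k=3,j=0): S=79.1591, (K−S)⁺=36.9309, hold=37.1634 ⇒ V=37.1634 continue | (k=3,j=1): S=107.4002, (K−S)⁺=8.6898, hold=16.3476 ⇒ V=16.3476 continue | (k=3,j=2): S=145.7168, (K−S)⁺=0.0000, hold=3.4411 ⇒ V=3.4411 continue | (k=3,j=3): S=197.7033, (K−S)⁺=0.0000, hold=0.0000 ⇒ V=0.0000 continue  boundary S*=-
step 2: (k=2,j=0): S=92.2047, (K−S)⁺=23.8853, hold=27.2005 ⇒ V=27.2005 continue | (k=2,j=1): S=125.1000, (K−S)⁺=0.0000, hold=10.1946 ⇒ V=10.1946 continue | (k=2,j=2): S=169.7312, (K−S)⁺=0.0000, hold=1.8040 ⇒ V=1.8040 continue  boundary S*=-
step 1: (k=1,j=0): S=107.4002, (K−S)⁺=8.6898, hold=19.0726 ⇒ V=19.0726 continue | (k=1,j=1): S=145.7168, (K−S)⁺=0.0000, hold=6.1961 ⇒ V=6.1961 continue  boundary S*=-
step 0: (k=0,j=0): S=125.1000, (K−S)⁺=0.0000, hold=12.9238 ⇒ V=12.9238 continue  boundary S*=-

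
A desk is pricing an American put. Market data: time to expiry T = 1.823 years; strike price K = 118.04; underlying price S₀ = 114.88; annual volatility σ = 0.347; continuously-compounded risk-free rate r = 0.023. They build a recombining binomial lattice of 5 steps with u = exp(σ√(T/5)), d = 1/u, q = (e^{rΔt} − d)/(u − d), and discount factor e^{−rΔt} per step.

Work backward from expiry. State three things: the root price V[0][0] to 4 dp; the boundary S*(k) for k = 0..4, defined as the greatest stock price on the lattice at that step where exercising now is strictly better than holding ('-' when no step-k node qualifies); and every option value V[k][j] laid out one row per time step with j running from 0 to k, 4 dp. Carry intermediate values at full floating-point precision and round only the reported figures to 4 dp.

Δt=0.36460  u=1.23309  d=0.81097  q=0.46776  discount=0.99165
step 5 (expiry): payoffs max(K−S,0) = 77.7438 56.7688 24.8759 0.0000 0.0000 0.0000
step 4: (k=4,j=0): S=49.6890, (K−S)⁺=68.3510, hold=67.3652 ⇒ V=68.3510 exercise | (k=4,j=1): S=75.5531, (K−S)⁺=42.4869, hold=41.5011 ⇒ V=42.4869 exercise | (k=4,j=2): S=114.8800, (K−S)⁺=3.1600, hold=13.1294 ⇒ V=13.1294 continue | (k=4,j=3): S=174.6773, (K−S)⁺=0.0000, hold=0.0000 ⇒ V=0.0000 continue | (k=4,j=4): S=265.6001, (K−S)⁺=0.0000, hold=0.0000 ⇒ V=0.0000 continue  boundary S*=75.5531
step 3: (k=3,j=0): S=61.2712, (K−S)⁺=56.7688, hold=55.7831 ⇒ V=56.7688 exercise | (k=3,j=1): S=93.1641, (K−S)⁺=24.8759, hold=28.5146 ⇒ V=28.5146 continue | (k=3,j=2): S=141.6578, (K−S)⁺=0.0000, hold=6.9297 ⇒ V=6.9297 continue | (k=3,j=3): S=215.3934, (K−S)⁺=0.0000, hold=0.0000 ⇒ V=0.0000 continue  boundary S*=61.2712
step 2: (k=2,j=0): S=75.5531, (K−S)⁺=42.4869, hold=43.1889 ⇒ V=43.1889 continue | (k=2,j=1): S=114.8800, (K−S)⁺=3.1600, hold=18.2642 ⇒ V=18.2642 continue | (k=2,j=2): S=174.6773, (K−S)⁺=0.0000, hold=3.6575 ⇒ V=3.6575 continue  boundary S*=-
step 1: (k=1,j=0): S=93.1641, (K−S)⁺=24.8759, hold=31.2669 ⇒ V=31.2669 continue | (k=1,j=1): S=141.6578, (K−S)⁺=0.0000, hold=11.3363 ⇒ V=11.3363 continue  boundary S*=-
step 0: (k=0,j=0): S=114.8800, (K−S)⁺=3.1600, hold=21.7610 ⇒ V=21.7610 continue  boundary S*=-

price = 21.7610
boundary = - - - 61.2712 75.5531
tree:
21.7610
31.2669 11.3363
43.1889 18.2642 3.6575
56.7688 28.5146 6.9297 0.0000
68.3510 42.4869 13.1294 0.0000 0.0000
77.7438 56.7688 24.8759 0.0000 0.0000 0.0000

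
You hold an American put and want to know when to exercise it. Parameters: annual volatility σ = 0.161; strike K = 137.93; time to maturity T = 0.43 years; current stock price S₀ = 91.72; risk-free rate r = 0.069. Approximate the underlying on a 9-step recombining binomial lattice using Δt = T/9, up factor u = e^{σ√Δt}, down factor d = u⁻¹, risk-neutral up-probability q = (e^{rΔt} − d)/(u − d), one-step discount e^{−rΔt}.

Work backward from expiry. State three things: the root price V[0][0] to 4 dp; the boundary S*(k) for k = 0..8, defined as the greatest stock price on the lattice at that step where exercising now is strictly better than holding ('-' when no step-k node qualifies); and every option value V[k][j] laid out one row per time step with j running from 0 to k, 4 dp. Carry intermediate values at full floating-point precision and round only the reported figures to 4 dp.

price = 46.2100
boundary = 91.7200 95.0052 98.4082 101.9329 105.5840 109.3658 113.2831 117.3407 121.5436
tree:
46.2100
49.3816 42.9248
52.4436 46.2100 39.5218
55.3997 49.3816 42.9248 35.9971
58.2535 52.4436 46.2100 39.5218 32.3460
61.0087 55.3997 49.3816 42.9248 35.9971 28.5642
63.6686 58.2535 52.4436 46.2100 39.5218 32.3460 24.6469
66.2366 61.0087 55.3997 49.3816 42.9248 35.9971 28.5642 20.5893
68.7157 63.6686 58.2535 52.4436 46.2100 39.5218 32.3460 24.6469 16.3864
71.1091 66.2366 61.0087 55.3997 49.3816 42.9248 35.9971 28.5642 20.5893 12.0329

Δt=0.04778, u=1.03582, d=0.96542, q=0.53811, disc=e^(-rΔt)=0.99671
k=9 terminal: V=max(K-S,0) → 71.1091 66.2366 61.0087 55.3997 49.3816 42.9248 35.9971 28.5642 20.5893 12.0329
k=8: j=0 S=69.2143 intr=68.7157 cont=68.2617 V=68.7157[EX]; j=1 S=74.2614 intr=63.6686 cont=63.2147 V=63.6686[EX]; j=2 S=79.6765 intr=58.2535 cont=57.7996 V=58.2535[EX]; j=3 S=85.4864 intr=52.4436 cont=51.9896 V=52.4436[EX]; j=4 S=91.7200 intr=46.2100 cont=45.7560 V=46.2100[EX]; j=5 S=98.4082 intr=39.5218 cont=39.0679 V=39.5218[EX]; j=6 S=105.5840 intr=32.3460 cont=31.8920 V=32.3460[EX]; j=7 S=113.2831 intr=24.6469 cont=24.1929 V=24.6469[EX]; j=8 S=121.5436 intr=16.3864 cont=15.9324 V=16.3864[EX]  S*(8)=121.5436
k=7: j=0 S=71.6934 intr=66.2366 cont=65.7826 V=66.2366[EX]; j=1 S=76.9213 intr=61.0087 cont=60.5548 V=61.0087[EX]; j=2 S=82.5303 intr=55.3997 cont=54.9457 V=55.3997[EX]; j=3 S=88.5484 intr=49.3816 cont=48.9277 V=49.3816[EX]; j=4 S=95.0052 intr=42.9248 cont=42.4708 V=42.9248[EX]; j=5 S=101.9329 intr=35.9971 cont=35.5431 V=35.9971[EX]; j=6 S=109.3658 intr=28.5642 cont=28.1102 V=28.5642[EX]; j=7 S=117.3407 intr=20.5893 cont=20.1354 V=20.5893[EX]  S*(7)=117.3407
k=6: j=0 S=74.2614 intr=63.6686 cont=63.2147 V=63.6686[EX]; j=1 S=79.6765 intr=58.2535 cont=57.7996 V=58.2535[EX]; j=2 S=85.4864 intr=52.4436 cont=51.9896 V=52.4436[EX]; j=3 S=91.7200 intr=46.2100 cont=45.7560 V=46.2100[EX]; j=4 S=98.4082 intr=39.5218 cont=39.0679 V=39.5218[EX]; j=5 S=105.5840 intr=32.3460 cont=31.8920 V=32.3460[EX]; j=6 S=113.2831 intr=24.6469 cont=24.1929 V=24.6469[EX]  S*(6)=113.2831
k=5: j=0 S=76.9213 intr=61.0087 cont=60.5548 V=61.0087[EX]; j=1 S=82.5303 intr=55.3997 cont=54.9457 V=55.3997[EX]; j=2 S=88.5484 intr=49.3816 cont=48.9277 V=49.3816[EX]; j=3 S=95.0052 intr=42.9248 cont=42.4708 V=42.9248[EX]; j=4 S=101.9329 intr=35.9971 cont=35.5431 V=35.9971[EX]; j=5 S=109.3658 intr=28.5642 cont=28.1102 V=28.5642[EX]  S*(5)=109.3658
k=4: j=0 S=79.6765 intr=58.2535 cont=57.7996 V=58.2535[EX]; j=1 S=85.4864 intr=52.4436 cont=51.9896 V=52.4436[EX]; j=2 S=91.7200 intr=46.2100 cont=45.7560 V=46.2100[EX]; j=3 S=98.4082 intr=39.5218 cont=39.0679 V=39.5218[EX]; j=4 S=105.5840 intr=32.3460 cont=31.8920 V=32.3460[EX]  S*(4)=105.5840
k=3: j=0 S=82.5303 intr=55.3997 cont=54.9457 V=55.3997[EX]; j=1 S=88.5484 intr=49.3816 cont=48.9277 V=49.3816[EX]; j=2 S=95.0052 intr=42.9248 cont=42.4708 V=42.9248[EX]; j=3 S=101.9329 intr=35.9971 cont=35.5431 V=35.9971[EX]  S*(3)=101.9329
k=2: j=0 S=85.4864 intr=52.4436 cont=51.9896 V=52.4436[EX]; j=1 S=91.7200 intr=46.2100 cont=45.7560 V=46.2100[EX]; j=2 S=98.4082 intr=39.5218 cont=39.0679 V=39.5218[EX]  S*(2)=98.4082
k=1: j=0 S=88.5484 intr=49.3816 cont=48.9277 V=49.3816[EX]; j=1 S=95.0052 intr=42.9248 cont=42.4708 V=42.9248[EX]  S*(1)=95.0052
k=0: j=0 S=91.7200 intr=46.2100 cont=45.7560 V=46.2100[EX]  S*(0)=91.7200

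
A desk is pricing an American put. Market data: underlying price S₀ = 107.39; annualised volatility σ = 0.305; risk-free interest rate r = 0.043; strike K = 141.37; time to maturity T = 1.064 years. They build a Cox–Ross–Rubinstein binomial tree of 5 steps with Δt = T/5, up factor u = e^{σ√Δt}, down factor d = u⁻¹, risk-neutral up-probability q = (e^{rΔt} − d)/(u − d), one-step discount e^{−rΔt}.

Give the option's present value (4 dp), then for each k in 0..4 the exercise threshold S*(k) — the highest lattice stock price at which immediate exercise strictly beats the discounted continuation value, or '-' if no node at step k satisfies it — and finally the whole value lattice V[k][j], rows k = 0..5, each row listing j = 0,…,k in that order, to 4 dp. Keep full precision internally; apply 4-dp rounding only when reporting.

params: Δt=0.21280 u=1.15108 d=0.86875 q=0.49744 e^(-rΔt)=0.99089
t_5 payoffs: 88.2273 70.9572 48.0747 17.7559 0.0000 0.0000
t_4: node(4,0) S=61.1713 payoff=80.1987 vs cont=78.9110 → 80.1987 [stop]  node(4,1) S=81.0505 payoff=60.3195 vs cont=59.0318 → 60.3195 [stop]  node(4,2) S=107.3900 payoff=33.9800 vs cont=32.6923 → 33.9800 [stop]  node(4,3) S=142.2892 payoff=0.0000 vs cont=8.8421 → 8.8421 [wait]  node(4,4) S=188.5298 payoff=0.0000 vs cont=0.0000 → 0.0000 [wait]  ⇒ S*(4)=107.3900
t_3: node(3,0) S=70.4128 payoff=70.9572 vs cont=69.6695 → 70.9572 [stop]  node(3,1) S=93.2953 payoff=48.0747 vs cont=46.7870 → 48.0747 [stop]  node(3,2) S=123.6141 payoff=17.7559 vs cont=21.2797 → 21.2797 [wait]  node(3,3) S=163.7857 payoff=0.0000 vs cont=4.4032 → 4.4032 [wait]  ⇒ S*(3)=93.2953
t_2: node(2,0) S=81.0505 payoff=60.3195 vs cont=59.0318 → 60.3195 [stop]  node(2,1) S=107.3900 payoff=33.9800 vs cont=34.4292 → 34.4292 [wait]  node(2,2) S=142.2892 payoff=0.0000 vs cont=12.7672 → 12.7672 [wait]  ⇒ S*(2)=81.0505
t_1: node(1,0) S=93.2953 payoff=48.0747 vs cont=47.0084 → 48.0747 [stop]  node(1,1) S=123.6141 payoff=17.7559 vs cont=23.4381 → 23.4381 [wait]  ⇒ S*(1)=93.2953
t_0: node(0,0) S=107.3900 payoff=33.9800 vs cont=35.4931 → 35.4931 [wait]  ⇒ S*(0)=-

price = 35.4931
boundary = - 93.2953 81.0505 93.2953 107.3900
tree:
35.4931
48.0747 23.4381
60.3195 34.4292 12.7672
70.9572 48.0747 21.2797 4.4032
80.1987 60.3195 33.9800 8.8421 0.0000
88.2273 70.9572 48.0747 17.7559 0.0000 0.0000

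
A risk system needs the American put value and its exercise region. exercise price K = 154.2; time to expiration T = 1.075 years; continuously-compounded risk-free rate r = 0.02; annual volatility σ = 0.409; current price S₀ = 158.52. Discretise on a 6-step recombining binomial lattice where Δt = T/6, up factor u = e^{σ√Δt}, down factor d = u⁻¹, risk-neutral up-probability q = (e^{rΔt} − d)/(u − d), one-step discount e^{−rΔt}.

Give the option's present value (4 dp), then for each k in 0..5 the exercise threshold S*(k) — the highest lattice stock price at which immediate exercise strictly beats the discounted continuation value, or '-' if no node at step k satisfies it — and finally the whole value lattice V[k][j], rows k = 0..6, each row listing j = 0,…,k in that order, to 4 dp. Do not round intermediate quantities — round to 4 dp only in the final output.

params: Δt=0.17917 u=1.18901 d=0.84104 q=0.46714 e^(-rΔt)=0.99642
t_6 payoffs: 98.0992 74.8877 42.0725 0.0000 0.0000 0.0000 0.0000
t_5: node(5,0) S=66.7044 payoff=87.4956 vs cont=86.9440 → 87.4956 [stop]  node(5,1) S=94.3032 payoff=59.8968 vs cont=59.3452 → 59.8968 [stop]  node(5,2) S=133.3209 payoff=20.8791 vs cont=22.3384 → 22.3384 [wait]  node(5,3) S=188.4820 payoff=0.0000 vs cont=0.0000 → 0.0000 [wait]  node(5,4) S=266.4659 payoff=0.0000 vs cont=0.0000 → 0.0000 [wait]  node(5,5) S=376.7154 payoff=0.0000 vs cont=0.0000 → 0.0000 [wait]  ⇒ S*(5)=94.3032
t_4: node(4,0) S=79.3123 payoff=74.8877 vs cont=74.3361 → 74.8877 [stop]  node(4,1) S=112.1275 payoff=42.0725 vs cont=42.2001 → 42.2001 [wait]  node(4,2) S=158.5200 payoff=0.0000 vs cont=11.8606 → 11.8606 [wait]  node(4,3) S=224.1072 payoff=0.0000 vs cont=0.0000 → 0.0000 [wait]  node(4,4) S=316.8309 payoff=0.0000 vs cont=0.0000 → 0.0000 [wait]  ⇒ S*(4)=79.3123
t_3: node(3,0) S=94.3032 payoff=59.8968 vs cont=59.4047 → 59.8968 [stop]  node(3,1) S=133.3209 payoff=20.8791 vs cont=27.9270 → 27.9270 [wait]  node(3,2) S=188.4820 payoff=0.0000 vs cont=6.2974 → 6.2974 [wait]  node(3,3) S=266.4659 payoff=0.0000 vs cont=0.0000 → 0.0000 [wait]  ⇒ S*(3)=94.3032
t_2: node(2,0) S=112.1275 payoff=42.0725 vs cont=44.8015 → 44.8015 [wait]  node(2,1) S=158.5200 payoff=0.0000 vs cont=17.7591 → 17.7591 [wait]  node(2,2) S=224.1072 payoff=0.0000 vs cont=3.3436 → 3.3436 [wait]  ⇒ S*(2)=-
t_1: node(1,0) S=133.3209 payoff=20.8791 vs cont=32.0537 → 32.0537 [wait]  node(1,1) S=188.4820 payoff=0.0000 vs cont=10.9856 → 10.9856 [wait]  ⇒ S*(1)=-
t_0: node(0,0) S=158.5200 payoff=0.0000 vs cont=22.1324 → 22.1324 [wait]  ⇒ S*(0)=-

price = 22.1324
boundary = - - - 94.3032 79.3123 94.3032
tree:
22.1324
32.0537 10.9856
44.8015 17.7591 3.3436
59.8968 27.9270 6.2974 0.0000
74.8877 42.2001 11.8606 0.0000 0.0000
87.4956 59.8968 22.3384 0.0000 0.0000 0.0000
98.0992 74.8877 42.0725 0.0000 0.0000 0.0000 0.0000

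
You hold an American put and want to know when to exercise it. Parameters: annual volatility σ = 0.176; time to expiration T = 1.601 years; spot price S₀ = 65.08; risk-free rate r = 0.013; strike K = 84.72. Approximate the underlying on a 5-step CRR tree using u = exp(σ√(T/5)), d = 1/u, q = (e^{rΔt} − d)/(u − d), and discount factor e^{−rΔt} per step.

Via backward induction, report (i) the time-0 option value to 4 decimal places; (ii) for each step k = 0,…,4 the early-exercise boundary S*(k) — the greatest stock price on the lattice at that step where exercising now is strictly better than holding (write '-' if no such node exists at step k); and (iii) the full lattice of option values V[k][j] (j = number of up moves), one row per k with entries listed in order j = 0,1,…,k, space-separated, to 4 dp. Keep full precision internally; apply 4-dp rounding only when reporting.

Δt=0.32020, u=1.10472, d=0.90521, q=0.49603, disc=e^(-rΔt)=0.99585
k=5 terminal: V=max(K-S,0) → 45.1663 36.4485 25.8091 12.8248 0.0000 0.0000
k=4: j=0 S=43.6957 intr=41.0243 cont=40.6724 V=41.0243[EX]; j=1 S=53.3265 intr=31.3935 cont=31.0416 V=31.3935[EX]; j=2 S=65.0800 intr=19.6400 cont=19.2881 V=19.6400[EX]; j=3 S=79.4240 intr=5.2960 cont=6.4365 V=6.4365[hold]; j=4 S=96.9295 intr=0.0000 cont=0.0000 V=0.0000[hold]  S*(4)=65.0800
k=3: j=0 S=48.2715 intr=36.4485 cont=36.0965 V=36.4485[EX]; j=1 S=58.9109 intr=25.8091 cont=25.4572 V=25.8091[EX]; j=2 S=71.8952 intr=12.8248 cont=13.0363 V=13.0363[hold]; j=3 S=87.7413 intr=0.0000 cont=3.2303 V=3.2303[hold]  S*(3)=58.9109
k=2: j=0 S=53.3265 intr=31.3935 cont=31.0416 V=31.3935[EX]; j=1 S=65.0800 intr=19.6400 cont=19.3925 V=19.6400[EX]; j=2 S=79.4240 intr=5.2960 cont=8.1383 V=8.1383[hold]  S*(2)=65.0800
k=1: j=0 S=58.9109 intr=25.8091 cont=25.4572 V=25.8091[EX]; j=1 S=71.8952 intr=12.8248 cont=13.8769 V=13.8769[hold]  S*(1)=58.9109
k=0: j=0 S=65.0800 intr=19.6400 cont=19.8078 V=19.8078[hold]  S*(0)=-

price = 19.8078
boundary = - 58.9109 65.0800 58.9109 65.0800
tree:
19.8078
25.8091 13.8769
31.3935 19.6400 8.1383
36.4485 25.8091 13.0363 3.2303
41.0243 31.3935 19.6400 6.4365 0.0000
45.1663 36.4485 25.8091 12.8248 0.0000 0.0000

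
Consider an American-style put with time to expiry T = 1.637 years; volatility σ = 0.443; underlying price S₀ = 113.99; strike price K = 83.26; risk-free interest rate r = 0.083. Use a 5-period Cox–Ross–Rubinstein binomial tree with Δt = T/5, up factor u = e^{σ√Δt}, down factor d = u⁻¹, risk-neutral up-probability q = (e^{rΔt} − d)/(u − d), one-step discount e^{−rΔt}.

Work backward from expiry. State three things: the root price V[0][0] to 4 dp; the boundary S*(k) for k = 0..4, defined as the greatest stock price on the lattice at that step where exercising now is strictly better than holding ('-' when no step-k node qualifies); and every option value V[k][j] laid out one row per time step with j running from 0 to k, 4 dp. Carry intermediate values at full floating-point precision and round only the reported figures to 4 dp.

params: Δt=0.32740 u=1.28850 d=0.77610 q=0.49073 e^(-rΔt)=0.97319
t_5 payoffs: 51.1646 29.9741 0.0000 0.0000 0.0000 0.0000
t_4: node(4,0) S=41.3550 payoff=41.9050 vs cont=39.6730 → 41.9050 [stop]  node(4,1) S=68.6589 payoff=14.6011 vs cont=14.8558 → 14.8558 [wait]  node(4,2) S=113.9900 payoff=0.0000 vs cont=0.0000 → 0.0000 [wait]  node(4,3) S=189.2502 payoff=0.0000 vs cont=0.0000 → 0.0000 [wait]  node(4,4) S=314.1998 payoff=0.0000 vs cont=0.0000 → 0.0000 [wait]  ⇒ S*(4)=41.3550
t_3: node(3,0) S=53.2859 payoff=29.9741 vs cont=27.8637 → 29.9741 [stop]  node(3,1) S=88.4671 payoff=0.0000 vs cont=7.3628 → 7.3628 [wait]  node(3,2) S=146.8762 payoff=0.0000 vs cont=0.0000 → 0.0000 [wait]  node(3,3) S=243.8491 payoff=0.0000 vs cont=0.0000 → 0.0000 [wait]  ⇒ S*(3)=53.2859
t_2: node(2,0) S=68.6589 payoff=14.6011 vs cont=18.3720 → 18.3720 [wait]  node(2,1) S=113.9900 payoff=0.0000 vs cont=3.6492 → 3.6492 [wait]  node(2,2) S=189.2502 payoff=0.0000 vs cont=0.0000 → 0.0000 [wait]  ⇒ S*(2)=-
t_1: node(1,0) S=88.4671 payoff=0.0000 vs cont=10.8483 → 10.8483 [wait]  node(1,1) S=146.8762 payoff=0.0000 vs cont=1.8086 → 1.8086 [wait]  ⇒ S*(1)=-
t_0: node(0,0) S=113.9900 payoff=0.0000 vs cont=6.2404 → 6.2404 [wait]  ⇒ S*(0)=-

price = 6.2404
boundary = - - - 53.2859 41.3550
tree:
6.2404
10.8483 1.8086
18.3720 3.6492 0.0000
29.9741 7.3628 0.0000 0.0000
41.9050 14.8558 0.0000 0.0000 0.0000
51.1646 29.9741 0.0000 0.0000 0.0000 0.0000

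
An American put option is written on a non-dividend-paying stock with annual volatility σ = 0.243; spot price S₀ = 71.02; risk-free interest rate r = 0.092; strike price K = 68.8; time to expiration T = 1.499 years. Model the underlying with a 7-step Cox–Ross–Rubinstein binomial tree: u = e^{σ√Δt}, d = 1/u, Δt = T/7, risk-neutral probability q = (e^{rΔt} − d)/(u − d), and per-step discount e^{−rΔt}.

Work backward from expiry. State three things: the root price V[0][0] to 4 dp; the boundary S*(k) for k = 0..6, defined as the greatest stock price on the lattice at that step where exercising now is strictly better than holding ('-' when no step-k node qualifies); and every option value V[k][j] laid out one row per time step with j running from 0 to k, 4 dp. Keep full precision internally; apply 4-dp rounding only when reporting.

price = 4.3695
boundary = - - 56.7163 50.6841 56.7163 50.6841 56.7163
tree:
4.3695
7.3839 2.1582
12.0837 3.9565 0.8230
18.1159 7.0434 1.6737 0.1844
23.5065 12.0837 3.3365 0.4277 0.0000
28.3238 18.1159 6.4740 0.9918 0.0000 0.0000
32.6288 23.5065 12.0837 2.2999 0.0000 0.0000 0.0000
36.4759 28.3238 18.1159 5.3335 0.0000 0.0000 0.0000 0.0000

Δt=0.21414, u=1.11902, d=0.89364, q=0.56020, disc=e^(-rΔt)=0.98049
k=7 terminal: V=max(K-S,0) → 36.4759 28.3238 18.1159 5.3335 0.0000 0.0000 0.0000 0.0000
k=6: j=0 S=36.1712 intr=32.6288 cont=31.2866 V=32.6288[EX]; j=1 S=45.2935 intr=23.5065 cont=22.1644 V=23.5065[EX]; j=2 S=56.7163 intr=12.0837 cont=10.7415 V=12.0837[EX]; j=3 S=71.0200 intr=0.0000 cont=2.2999 V=2.2999[hold]; j=4 S=88.9310 intr=0.0000 cont=0.0000 V=0.0000[hold]; j=5 S=111.3591 intr=0.0000 cont=0.0000 V=0.0000[hold]; j=6 S=139.4435 intr=0.0000 cont=0.0000 V=0.0000[hold]  S*(6)=56.7163
k=5: j=0 S=40.4762 intr=28.3238 cont=26.9817 V=28.3238[EX]; j=1 S=50.6841 intr=18.1159 cont=16.7737 V=18.1159[EX]; j=2 S=63.4665 intr=5.3335 cont=6.4740 V=6.4740[hold]; j=3 S=79.4725 intr=0.0000 cont=0.9918 V=0.9918[hold]; j=4 S=99.5152 intr=0.0000 cont=0.0000 V=0.0000[hold]; j=5 S=124.6126 intr=0.0000 cont=0.0000 V=0.0000[hold]  S*(5)=50.6841
k=4: j=0 S=45.2935 intr=23.5065 cont=22.1644 V=23.5065[EX]; j=1 S=56.7163 intr=12.0837 cont=11.3679 V=12.0837[EX]; j=2 S=71.0200 intr=0.0000 cont=3.3365 V=3.3365[hold]; j=3 S=88.9310 intr=0.0000 cont=0.4277 V=0.4277[hold]; j=4 S=111.3591 intr=0.0000 cont=0.0000 V=0.0000[hold]  S*(4)=56.7163
k=3: j=0 S=50.6841 intr=18.1159 cont=16.7737 V=18.1159[EX]; j=1 S=63.4665 intr=5.3335 cont=7.0434 V=7.0434[hold]; j=2 S=79.4725 intr=0.0000 cont=1.6737 V=1.6737[hold]; j=3 S=99.5152 intr=0.0000 cont=0.1844 V=0.1844[hold]  S*(3)=50.6841
k=2: j=0 S=56.7163 intr=12.0837 cont=11.6807 V=12.0837[EX]; j=1 S=71.0200 intr=0.0000 cont=3.9565 V=3.9565[hold]; j=2 S=88.9310 intr=0.0000 cont=0.8230 V=0.8230[hold]  S*(2)=56.7163
k=1: j=0 S=63.4665 intr=5.3335 cont=7.3839 V=7.3839[hold]; j=1 S=79.4725 intr=0.0000 cont=2.1582 V=2.1582[hold]  S*(1)=-
k=0: j=0 S=71.0200 intr=0.0000 cont=4.3695 V=4.3695[hold]  S*(0)=-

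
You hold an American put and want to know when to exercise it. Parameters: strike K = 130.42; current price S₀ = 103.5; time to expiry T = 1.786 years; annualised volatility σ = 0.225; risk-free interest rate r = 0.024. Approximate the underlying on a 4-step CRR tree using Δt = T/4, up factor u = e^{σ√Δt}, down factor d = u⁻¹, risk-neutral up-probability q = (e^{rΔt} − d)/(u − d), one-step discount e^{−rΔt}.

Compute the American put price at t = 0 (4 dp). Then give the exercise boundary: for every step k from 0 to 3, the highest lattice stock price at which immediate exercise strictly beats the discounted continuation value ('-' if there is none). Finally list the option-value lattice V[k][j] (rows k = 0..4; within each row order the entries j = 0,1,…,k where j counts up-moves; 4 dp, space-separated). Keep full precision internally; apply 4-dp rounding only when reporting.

params: Δt=0.44650 u=1.16224 d=0.86041 q=0.49818 e^(-rΔt)=0.98934
t_4 payoffs: 73.6967 53.7984 26.9200 0.0000 0.0000
t_3: node(3,0) S=65.9260 payoff=64.4940 vs cont=63.1039 → 64.4940 [stop]  node(3,1) S=89.0524 payoff=41.3676 vs cont=39.9775 → 41.3676 [stop]  node(3,2) S=120.2915 payoff=10.1285 vs cont=13.3650 → 13.3650 [wait]  node(3,3) S=162.4891 payoff=0.0000 vs cont=0.0000 → 0.0000 [wait]  ⇒ S*(3)=89.0524
t_2: node(2,0) S=76.6216 payoff=53.7984 vs cont=52.4083 → 53.7984 [stop]  node(2,1) S=103.5000 payoff=26.9200 vs cont=27.1251 → 27.1251 [wait]  node(2,2) S=139.8072 payoff=0.0000 vs cont=6.6354 → 6.6354 [wait]  ⇒ S*(2)=76.6216
t_1: node(1,0) S=89.0524 payoff=41.3676 vs cont=40.0785 → 41.3676 [stop]  node(1,1) S=120.2915 payoff=10.1285 vs cont=16.7372 → 16.7372 [wait]  ⇒ S*(1)=89.0524
t_0: node(0,0) S=103.5000 payoff=26.9200 vs cont=28.7871 → 28.7871 [wait]  ⇒ S*(0)=-

price = 28.7871
boundary = - 89.0524 76.6216 89.0524
tree:
28.7871
41.3676 16.7372
53.7984 27.1251 6.6354
64.4940 41.3676 13.3650 0.0000
73.6967 53.7984 26.9200 0.0000 0.0000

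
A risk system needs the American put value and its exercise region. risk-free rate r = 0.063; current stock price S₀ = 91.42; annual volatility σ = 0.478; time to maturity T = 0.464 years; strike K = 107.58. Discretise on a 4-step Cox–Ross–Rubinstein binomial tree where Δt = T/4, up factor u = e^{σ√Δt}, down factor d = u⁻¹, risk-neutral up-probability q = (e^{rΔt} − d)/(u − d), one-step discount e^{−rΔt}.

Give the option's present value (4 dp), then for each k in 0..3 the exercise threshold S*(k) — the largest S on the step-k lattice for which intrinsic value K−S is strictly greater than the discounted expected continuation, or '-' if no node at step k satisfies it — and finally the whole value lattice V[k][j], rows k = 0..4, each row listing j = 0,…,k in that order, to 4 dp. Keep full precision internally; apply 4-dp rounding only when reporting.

Δt=0.11600  u=1.17680  d=0.84976  q=0.48182  discount=0.99272
step 4 (expiry): payoffs max(K−S,0) = 59.9120 41.5663 16.1600 0.0000 0.0000
step 3: (k=3,j=0): S=56.0958, (K−S)⁺=51.4842, hold=50.7008 ⇒ V=51.4842 exercise | (k=3,j=1): S=77.6851, (K−S)⁺=29.8949, hold=29.1116 ⇒ V=29.8949 exercise | (k=3,j=2): S=107.5833, (K−S)⁺=0.0000, hold=8.3129 ⇒ V=8.3129 continue | (k=3,j=3): S=148.9882, (K−S)⁺=0.0000, hold=0.0000 ⇒ V=0.0000 continue  boundary S*=77.6851
step 2: (k=2,j=0): S=66.0137, (K−S)⁺=41.5663, hold=40.7830 ⇒ V=41.5663 exercise | (k=2,j=1): S=91.4200, (K−S)⁺=16.1600, hold=19.3544 ⇒ V=19.3544 continue | (k=2,j=2): S=126.6043, (K−S)⁺=0.0000, hold=4.2762 ⇒ V=4.2762 continue  boundary S*=66.0137
step 1: (k=1,j=0): S=77.6851, (K−S)⁺=29.8949, hold=30.6395 ⇒ V=30.6395 continue | (k=1,j=1): S=107.5833, (K−S)⁺=0.0000, hold=12.0014 ⇒ V=12.0014 continue  boundary S*=-
step 0: (k=0,j=0): S=91.4200, (K−S)⁺=16.1600, hold=21.5016 ⇒ V=21.5016 continue  boundary S*=-

price = 21.5016
boundary = - - 66.0137 77.6851
tree:
21.5016
30.6395 12.0014
41.5663 19.3544 4.2762
51.4842 29.8949 8.3129 0.0000
59.9120 41.5663 16.1600 0.0000 0.0000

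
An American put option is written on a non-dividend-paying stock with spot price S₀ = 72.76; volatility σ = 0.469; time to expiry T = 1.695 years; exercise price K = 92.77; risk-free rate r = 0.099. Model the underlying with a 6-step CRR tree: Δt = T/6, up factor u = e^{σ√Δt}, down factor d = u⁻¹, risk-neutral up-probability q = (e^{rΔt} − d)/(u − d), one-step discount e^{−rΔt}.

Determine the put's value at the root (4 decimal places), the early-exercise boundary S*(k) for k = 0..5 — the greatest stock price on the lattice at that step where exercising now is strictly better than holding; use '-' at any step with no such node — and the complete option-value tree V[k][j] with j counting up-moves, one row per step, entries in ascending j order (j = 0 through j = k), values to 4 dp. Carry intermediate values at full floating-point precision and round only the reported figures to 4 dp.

price = 25.2288
boundary = - 56.7065 44.1950 56.7065 44.1950 56.7065
tree:
25.2288
36.0635 15.5921
48.5750 24.1619 7.7196
58.3260 36.0635 13.3724 2.3794
65.9256 48.5750 22.4639 4.8387 0.0000
71.8484 58.3260 36.0635 9.8399 0.0000 0.0000
76.4645 65.9256 48.5750 20.0100 0.0000 0.0000 0.0000

params: Δt=0.28250 u=1.28310 d=0.77936 q=0.49431 e^(-rΔt)=0.97242
t_6 payoffs: 76.4645 65.9256 48.5750 20.0100 0.0000 0.0000 0.0000
t_5: node(5,0) S=20.9216 payoff=71.8484 vs cont=69.2898 → 71.8484 [stop]  node(5,1) S=34.4440 payoff=58.3260 vs cont=55.7674 → 58.3260 [stop]  node(5,2) S=56.7065 payoff=36.0635 vs cont=33.5049 → 36.0635 [stop]  node(5,3) S=93.3582 payoff=0.0000 vs cont=9.8399 → 9.8399 [wait]  node(5,4) S=153.6991 payoff=0.0000 vs cont=0.0000 → 0.0000 [wait]  node(5,5) S=253.0409 payoff=0.0000 vs cont=0.0000 → 0.0000 [wait]  ⇒ S*(5)=56.7065
t_4: node(4,0) S=26.8444 payoff=65.9256 vs cont=63.3670 → 65.9256 [stop]  node(4,1) S=44.1950 payoff=48.5750 vs cont=46.0164 → 48.5750 [stop]  node(4,2) S=72.7600 payoff=20.0100 vs cont=22.4639 → 22.4639 [wait]  node(4,3) S=119.7876 payoff=0.0000 vs cont=4.8387 → 4.8387 [wait]  node(4,4) S=197.2110 payoff=0.0000 vs cont=0.0000 → 0.0000 [wait]  ⇒ S*(4)=44.1950
t_3: node(3,0) S=34.4440 payoff=58.3260 vs cont=55.7674 → 58.3260 [stop]  node(3,1) S=56.7065 payoff=36.0635 vs cont=34.6844 → 36.0635 [stop]  node(3,2) S=93.3582 payoff=0.0000 vs cont=13.3724 → 13.3724 [wait]  node(3,3) S=153.6991 payoff=0.0000 vs cont=2.3794 → 2.3794 [wait]  ⇒ S*(3)=56.7065
t_2: node(2,0) S=44.1950 payoff=48.5750 vs cont=46.0164 → 48.5750 [stop]  node(2,1) S=72.7600 payoff=20.0100 vs cont=24.1619 → 24.1619 [wait]  node(2,2) S=119.7876 payoff=0.0000 vs cont=7.7196 → 7.7196 [wait]  ⇒ S*(2)=44.1950
t_1: node(1,0) S=56.7065 payoff=36.0635 vs cont=35.5006 → 36.0635 [stop]  node(1,1) S=93.3582 payoff=0.0000 vs cont=15.5921 → 15.5921 [wait]  ⇒ S*(1)=56.7065
t_0: node(0,0) S=72.7600 payoff=20.0100 vs cont=25.2288 → 25.2288 [wait]  ⇒ S*(0)=-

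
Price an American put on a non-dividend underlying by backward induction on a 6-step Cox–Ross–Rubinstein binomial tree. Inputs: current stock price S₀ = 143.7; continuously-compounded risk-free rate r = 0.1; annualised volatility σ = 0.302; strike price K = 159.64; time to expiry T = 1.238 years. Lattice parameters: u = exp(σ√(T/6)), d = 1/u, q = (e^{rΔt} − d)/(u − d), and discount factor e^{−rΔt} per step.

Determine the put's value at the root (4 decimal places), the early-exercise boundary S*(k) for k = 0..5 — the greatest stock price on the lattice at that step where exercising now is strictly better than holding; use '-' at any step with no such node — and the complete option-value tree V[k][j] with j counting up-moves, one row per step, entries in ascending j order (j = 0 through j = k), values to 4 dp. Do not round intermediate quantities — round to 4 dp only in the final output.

Δt=0.20633  u=1.14703  d=0.87181  q=0.54151  discount=0.97958
step 6 (expiry): payoffs max(K−S,0) = 96.5447 76.6262 50.4197 15.9400 0.0000 0.0000 0.0000
step 5: (k=5,j=0): S=72.3725, (K−S)⁺=87.2675, hold=84.0073 ⇒ V=87.2675 exercise | (k=5,j=1): S=95.2197, (K−S)⁺=64.4203, hold=61.1601 ⇒ V=64.4203 exercise | (k=5,j=2): S=125.2795, (K−S)⁺=34.3605, hold=31.1003 ⇒ V=34.3605 exercise | (k=5,j=3): S=164.8289, (K−S)⁺=0.0000, hold=7.1591 ⇒ V=7.1591 continue | (k=5,j=4): S=216.8636, (K−S)⁺=0.0000, hold=0.0000 ⇒ V=0.0000 continue | (k=5,j=5): S=285.3251, (K−S)⁺=0.0000, hold=0.0000 ⇒ V=0.0000 continue  boundary S*=125.2795
step 4: (k=4,j=0): S=83.0138, (K−S)⁺=76.6262, hold=73.3661 ⇒ V=76.6262 exercise | (k=4,j=1): S=109.2203, (K−S)⁺=50.4197, hold=47.1595 ⇒ V=50.4197 exercise | (k=4,j=2): S=143.7000, (K−S)⁺=15.9400, hold=19.2298 ⇒ V=19.2298 continue | (k=4,j=3): S=189.0645, (K−S)⁺=0.0000, hold=3.2154 ⇒ V=3.2154 continue | (k=4,j=4): S=248.7501, (K−S)⁺=0.0000, hold=0.0000 ⇒ V=0.0000 continue  boundary S*=109.2203
step 3: (k=3,j=0): S=95.2197, (K−S)⁺=64.4203, hold=61.1601 ⇒ V=64.4203 exercise | (k=3,j=1): S=125.2795, (K−S)⁺=34.3605, hold=32.8454 ⇒ V=34.3605 exercise | (k=3,j=2): S=164.8289, (K−S)⁺=0.0000, hold=10.3423 ⇒ V=10.3423 continue | (k=3,j=3): S=216.8636, (K−S)⁺=0.0000, hold=1.4441 ⇒ V=1.4441 continue  boundary S*=125.2795
step 2: (k=2,j=0): S=109.2203, (K−S)⁺=50.4197, hold=47.1595 ⇒ V=50.4197 exercise | (k=2,j=1): S=143.7000, (K−S)⁺=15.9400, hold=20.9183 ⇒ V=20.9183 continue | (k=2,j=2): S=189.0645, (K−S)⁺=0.0000, hold=5.4111 ⇒ V=5.4111 continue  boundary S*=109.2203
step 1: (k=1,j=0): S=125.2795, (K−S)⁺=34.3605, hold=33.7411 ⇒ V=34.3605 exercise | (k=1,j=1): S=164.8289, (K−S)⁺=0.0000, hold=12.2653 ⇒ V=12.2653 continue  boundary S*=125.2795
step 0: (k=0,j=0): S=143.7000, (K−S)⁺=15.9400, hold=21.9384 ⇒ V=21.9384 continue  boundary S*=-

price = 21.9384
boundary = - 125.2795 109.2203 125.2795 109.2203 125.2795
tree:
21.9384
34.3605 12.2653
50.4197 20.9183 5.4111
64.4203 34.3605 10.3423 1.4441
76.6262 50.4197 19.2298 3.2154 0.0000
87.2675 64.4203 34.3605 7.1591 0.0000 0.0000
96.5447 76.6262 50.4197 15.9400 0.0000 0.0000 0.0000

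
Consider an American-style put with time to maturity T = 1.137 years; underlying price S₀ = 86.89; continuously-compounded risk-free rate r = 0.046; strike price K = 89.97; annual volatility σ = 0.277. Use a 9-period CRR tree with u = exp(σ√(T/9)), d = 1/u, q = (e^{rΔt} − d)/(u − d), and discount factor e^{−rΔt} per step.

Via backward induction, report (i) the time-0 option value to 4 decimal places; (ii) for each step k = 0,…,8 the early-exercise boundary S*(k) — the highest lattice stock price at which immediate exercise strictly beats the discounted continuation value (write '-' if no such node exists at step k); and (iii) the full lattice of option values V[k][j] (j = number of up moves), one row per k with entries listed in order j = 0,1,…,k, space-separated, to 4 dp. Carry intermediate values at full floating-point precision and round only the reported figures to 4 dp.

price = 10.1132
boundary = - - - 64.6687 58.6051 64.6687 71.3596 64.6687 71.3596
tree:
10.1132
14.1597 6.2629
19.2393 9.3432 3.3154
25.3013 13.5185 5.3578 1.3514
31.3649 18.8755 8.4227 2.4150 0.3242
36.8599 25.3013 12.7936 4.2347 0.6588 0.0000
41.8397 31.3649 18.6104 7.2388 1.3385 0.0000 0.0000
46.3526 36.8599 25.3013 11.9336 2.7196 0.0000 0.0000 0.0000
50.4423 41.8397 31.3649 18.6104 5.5257 0.0000 0.0000 0.0000 0.0000
54.1486 46.3526 36.8599 25.3013 11.2271 0.0000 0.0000 0.0000 0.0000 0.0000

params: Δt=0.12633 u=1.10346 d=0.90624 q=0.50496 e^(-rΔt)=0.99421
t_9 payoffs: 54.1486 46.3526 36.8599 25.3013 11.2271 0.0000 0.0000 0.0000 0.0000 0.0000
t_8: node(8,0) S=39.5277 payoff=50.4423 vs cont=49.9210 → 50.4423 [stop]  node(8,1) S=48.1303 payoff=41.8397 vs cont=41.3184 → 41.8397 [stop]  node(8,2) S=58.6051 payoff=31.3649 vs cont=30.8436 → 31.3649 [stop]  node(8,3) S=71.3596 payoff=18.6104 vs cont=18.0890 → 18.6104 [stop]  node(8,4) S=86.8900 payoff=3.0800 vs cont=5.5257 → 5.5257 [wait]  node(8,5) S=105.8003 payoff=0.0000 vs cont=0.0000 → 0.0000 [wait]  node(8,6) S=128.8262 payoff=0.0000 vs cont=0.0000 → 0.0000 [wait]  node(8,7) S=156.8632 payoff=0.0000 vs cont=0.0000 → 0.0000 [wait]  node(8,8) S=191.0022 payoff=0.0000 vs cont=0.0000 → 0.0000 [wait]  ⇒ S*(8)=71.3596
t_7: node(7,0) S=43.6174 payoff=46.3526 vs cont=45.8313 → 46.3526 [stop]  node(7,1) S=53.1101 payoff=36.8599 vs cont=36.3386 → 36.8599 [stop]  node(7,2) S=64.6687 payoff=25.3013 vs cont=24.7800 → 25.3013 [stop]  node(7,3) S=78.7429 payoff=11.2271 vs cont=11.9336 → 11.9336 [wait]  node(7,4) S=95.8801 payoff=0.0000 vs cont=2.7196 → 2.7196 [wait]  node(7,5) S=116.7469 payoff=0.0000 vs cont=0.0000 → 0.0000 [wait]  node(7,6) S=142.1551 payoff=0.0000 vs cont=0.0000 → 0.0000 [wait]  node(7,7) S=173.0931 payoff=0.0000 vs cont=0.0000 → 0.0000 [wait]  ⇒ S*(7)=64.6687
t_6: node(6,0) S=48.1303 payoff=41.8397 vs cont=41.3184 → 41.8397 [stop]  node(6,1) S=58.6051 payoff=31.3649 vs cont=30.8436 → 31.3649 [stop]  node(6,2) S=71.3596 payoff=18.6104 vs cont=18.4437 → 18.6104 [stop]  node(6,3) S=86.8900 payoff=3.0800 vs cont=7.2388 → 7.2388 [wait]  node(6,4) S=105.8003 payoff=0.0000 vs cont=1.3385 → 1.3385 [wait]  node(6,5) S=128.8262 payoff=0.0000 vs cont=0.0000 → 0.0000 [wait]  node(6,6) S=156.8632 payoff=0.0000 vs cont=0.0000 → 0.0000 [wait]  ⇒ S*(6)=71.3596
t_5: node(5,0) S=53.1101 payoff=36.8599 vs cont=36.3386 → 36.8599 [stop]  node(5,1) S=64.6687 payoff=25.3013 vs cont=24.7800 → 25.3013 [stop]  node(5,2) S=78.7429 payoff=11.2271 vs cont=12.7936 → 12.7936 [wait]  node(5,3) S=95.8801 payoff=0.0000 vs cont=4.2347 → 4.2347 [wait]  node(5,4) S=116.7469 payoff=0.0000 vs cont=0.6588 → 0.6588 [wait]  node(5,5) S=142.1551 payoff=0.0000 vs cont=0.0000 → 0.0000 [wait]  ⇒ S*(5)=64.6687
t_4: node(4,0) S=58.6051 payoff=31.3649 vs cont=30.8436 → 31.3649 [stop]  node(4,1) S=71.3596 payoff=18.6104 vs cont=18.8755 → 18.8755 [wait]  node(4,2) S=86.8900 payoff=3.0800 vs cont=8.4227 → 8.4227 [wait]  node(4,3) S=105.8003 payoff=0.0000 vs cont=2.4150 → 2.4150 [wait]  node(4,4) S=128.8262 payoff=0.0000 vs cont=0.3242 → 0.3242 [wait]  ⇒ S*(4)=58.6051
t_3: node(3,0) S=64.6687 payoff=25.3013 vs cont=24.9131 → 25.3013 [stop]  node(3,1) S=78.7429 payoff=11.2271 vs cont=13.5185 → 13.5185 [wait]  node(3,2) S=95.8801 payoff=0.0000 vs cont=5.3578 → 5.3578 [wait]  node(3,3) S=116.7469 payoff=0.0000 vs cont=1.3514 → 1.3514 [wait]  ⇒ S*(3)=64.6687
t_2: node(2,0) S=71.3596 payoff=18.6104 vs cont=19.2393 → 19.2393 [wait]  node(2,1) S=86.8900 payoff=3.0800 vs cont=9.3432 → 9.3432 [wait]  node(2,2) S=105.8003 payoff=0.0000 vs cont=3.3154 → 3.3154 [wait]  ⇒ S*(2)=-
t_1: node(1,0) S=78.7429 payoff=11.2271 vs cont=14.1597 → 14.1597 [wait]  node(1,1) S=95.8801 payoff=0.0000 vs cont=6.2629 → 6.2629 [wait]  ⇒ S*(1)=-
t_0: node(0,0) S=86.8900 payoff=3.0800 vs cont=10.1132 → 10.1132 [wait]  ⇒ S*(0)=-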